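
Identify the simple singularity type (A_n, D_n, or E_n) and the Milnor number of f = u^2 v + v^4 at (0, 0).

Type D5, Milnor number mu = 5.

The Hessian of f at 0 is [[0, 0], [0, 0]] with rank 0, so corank 2. A Groebner basis of the Jacobian ideal J(f) in C{u,v} is {u^3, u^2/4 + v^3, u*v}; counting standard monomials gives mu = 5. Corank 2; j^3 = u^2*v has shape L^2 M (L != M), so D-series; mu = 5 gives D_5.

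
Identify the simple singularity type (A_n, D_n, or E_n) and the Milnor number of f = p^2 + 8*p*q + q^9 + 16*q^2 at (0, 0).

Type A8, Milnor number mu = 8.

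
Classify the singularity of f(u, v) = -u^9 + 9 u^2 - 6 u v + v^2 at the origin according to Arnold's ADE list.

A_{8}

The Hessian of f at 0 is [[18, -6], [-6, 2]] with rank 1, so corank 1. A Groebner basis of the Jacobian ideal J(f) in C{u,v} is {v^8, u - v/3}; counting standard monomials gives mu = 8. Corank 1: A-series; mu = 8 gives A_8.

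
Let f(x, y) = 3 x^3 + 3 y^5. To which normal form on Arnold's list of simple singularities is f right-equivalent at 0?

The Hessian of f at 0 is [[0, 0], [0, 0]] with rank 0, so corank 2. A Groebner basis of the Jacobian ideal J(f) in C{x,y} is {y^4, x^2}; counting standard monomials gives mu = 8. Corank 2; j^3 = 3*x^3 is a perfect cube, so E-series; the 5-jet and mu = 8 give E_8.

E_{8}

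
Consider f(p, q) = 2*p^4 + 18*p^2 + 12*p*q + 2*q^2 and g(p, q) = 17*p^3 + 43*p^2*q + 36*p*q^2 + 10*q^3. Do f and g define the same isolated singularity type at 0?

The Hessian of f at 0 has rank 1. Corank 1: A-series; mu = 3 gives A_3. The Hessian of g at 0 has rank 0. Corank 2; j^3 = (p + q)*(17*p^2 + 26*p*q + 10*q^2) splits into three distinct lines over C (the quadratic factor has nonzero discriminant), so D_4. f is A_3 but g is D_4, hence not right-equivalent.

No.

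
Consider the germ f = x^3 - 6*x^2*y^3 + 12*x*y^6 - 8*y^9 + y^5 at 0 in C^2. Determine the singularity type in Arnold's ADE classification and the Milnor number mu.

The Hessian of f at 0 is [[0, 0], [0, 0]] with rank 0, so corank 2. A Groebner basis of the Jacobian ideal J(f) in C{x,y} is {-x^2/4 + x*y^3, y^4, x^3, x^2*y}; counting standard monomials gives mu = 8. Corank 2; j^3 = x^3 is a perfect cube, so E-series; the 5-jet and mu = 8 give E_8.

Type E8, Milnor number mu = 8.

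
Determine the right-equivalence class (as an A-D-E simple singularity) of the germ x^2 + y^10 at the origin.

A9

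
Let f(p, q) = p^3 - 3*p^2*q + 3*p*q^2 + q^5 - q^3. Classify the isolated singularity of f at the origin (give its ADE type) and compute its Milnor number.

Type E_{8}, Milnor number mu = 8.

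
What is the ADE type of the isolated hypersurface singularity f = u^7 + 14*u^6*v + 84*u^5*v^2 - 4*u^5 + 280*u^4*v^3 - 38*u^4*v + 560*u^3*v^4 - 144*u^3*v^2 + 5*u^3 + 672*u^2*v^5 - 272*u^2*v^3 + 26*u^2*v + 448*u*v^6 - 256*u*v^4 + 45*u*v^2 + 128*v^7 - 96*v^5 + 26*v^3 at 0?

D4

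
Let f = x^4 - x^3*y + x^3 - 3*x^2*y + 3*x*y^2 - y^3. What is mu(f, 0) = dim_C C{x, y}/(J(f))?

The Hessian of f at 0 has rank 0. Corank 2; j^3 = (x - y)^3 is a perfect cube, so E-series; the 4-jet and mu = 7 give E_7.

7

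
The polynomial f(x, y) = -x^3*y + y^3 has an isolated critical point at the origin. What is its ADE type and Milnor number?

Type E7, Milnor number mu = 7.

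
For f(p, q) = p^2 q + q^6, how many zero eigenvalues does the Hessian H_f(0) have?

2

The Hessian at 0 is [[0, 0], [0, 0]] of rank 0; hence corank 2.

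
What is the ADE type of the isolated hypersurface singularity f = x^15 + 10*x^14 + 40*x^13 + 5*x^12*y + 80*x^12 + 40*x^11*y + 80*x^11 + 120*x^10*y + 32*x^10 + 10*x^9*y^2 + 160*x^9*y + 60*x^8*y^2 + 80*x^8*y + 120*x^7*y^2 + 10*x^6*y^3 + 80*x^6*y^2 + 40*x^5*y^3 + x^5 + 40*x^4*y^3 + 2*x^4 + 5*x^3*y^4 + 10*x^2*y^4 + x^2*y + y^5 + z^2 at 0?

The Hessian of f at 0 has rank 1. Corank 2; j^3 = x^2*y has shape L^2 M (L != M), so D-series; mu = 6 gives D_6.

D6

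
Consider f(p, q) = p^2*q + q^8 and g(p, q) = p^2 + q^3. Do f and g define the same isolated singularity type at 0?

No.

The Hessian of f at 0 has rank 0. Corank 2; j^3 = p^2*q has shape L^2 M (L != M), so D-series; mu = 9 gives D_9. The Hessian of g at 0 has rank 1. Corank 1: A-series; mu = 2 gives A_2. f is D_9 but g is A_2, hence not right-equivalent.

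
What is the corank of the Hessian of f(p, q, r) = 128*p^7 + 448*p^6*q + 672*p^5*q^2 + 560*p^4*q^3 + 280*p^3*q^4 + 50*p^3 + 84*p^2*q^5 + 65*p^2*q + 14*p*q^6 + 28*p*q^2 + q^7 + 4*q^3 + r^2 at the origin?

The Hessian at 0 is [[0, 0, 0], [0, 0, 0], [0, 0, 2]] of rank 1; hence corank 2.

2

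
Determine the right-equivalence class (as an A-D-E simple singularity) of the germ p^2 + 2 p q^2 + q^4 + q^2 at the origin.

A1

The Hessian of f at 0 is [[2, 0], [0, 2]] with rank 2, so corank 0. A Groebner basis of the Jacobian ideal J(f) in C{p,q} is {p, q}; counting standard monomials gives mu = 1. Corank 0: nondegenerate Morse point, so A_1.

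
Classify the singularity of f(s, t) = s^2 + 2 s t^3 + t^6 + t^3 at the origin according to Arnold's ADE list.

The Hessian of f at 0 has rank 1. Corank 1: A-series; mu = 2 gives A_2.

A_2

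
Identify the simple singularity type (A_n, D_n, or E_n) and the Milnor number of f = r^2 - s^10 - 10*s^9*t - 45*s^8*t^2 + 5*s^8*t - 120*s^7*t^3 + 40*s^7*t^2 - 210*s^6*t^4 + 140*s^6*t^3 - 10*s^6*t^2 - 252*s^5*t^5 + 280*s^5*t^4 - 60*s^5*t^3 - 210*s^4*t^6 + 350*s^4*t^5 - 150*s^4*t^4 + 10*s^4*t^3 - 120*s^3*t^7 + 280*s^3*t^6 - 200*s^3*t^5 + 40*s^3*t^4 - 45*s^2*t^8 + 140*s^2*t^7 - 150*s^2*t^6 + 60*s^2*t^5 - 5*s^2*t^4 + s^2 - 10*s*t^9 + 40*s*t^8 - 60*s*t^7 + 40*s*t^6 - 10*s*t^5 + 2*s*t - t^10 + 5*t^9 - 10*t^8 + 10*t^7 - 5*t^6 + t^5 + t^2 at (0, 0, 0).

Type A_{4}, Milnor number mu = 4.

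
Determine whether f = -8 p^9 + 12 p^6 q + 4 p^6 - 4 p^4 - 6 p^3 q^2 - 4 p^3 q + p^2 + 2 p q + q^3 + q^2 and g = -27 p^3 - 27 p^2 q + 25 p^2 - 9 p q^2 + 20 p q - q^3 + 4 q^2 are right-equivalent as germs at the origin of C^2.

The Hessian of f at 0 has rank 1. Corank 1: A-series; mu = 2 gives A_2. The Hessian of g at 0 has rank 1. Corank 1: A-series; mu = 2 gives A_2. Both have type A_2, hence right-equivalent.

Yes.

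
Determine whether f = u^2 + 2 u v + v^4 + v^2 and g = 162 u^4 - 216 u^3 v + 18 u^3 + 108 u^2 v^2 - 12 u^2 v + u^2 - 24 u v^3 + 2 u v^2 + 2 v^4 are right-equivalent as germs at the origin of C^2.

The Hessian of f at 0 is [[2, 2], [2, 2]] with rank 1, so corank 1. A Groebner basis of the Jacobian ideal J(f) in C{u,v} is {v^3, u + v}; counting standard monomials gives mu = 3. Corank 1: A-series; mu = 3 gives A_3. The Hessian of g at 0 is [[2, 0], [0, 0]] with rank 1, so corank 1. A Groebner basis of the Jacobian ideal J(g) in C{u,v} is {u^2, u*v, u + v^2}; counting standard monomials gives mu = 3. Corank 1: A-series; mu = 3 gives A_3. Both have type A_3, hence right-equivalent.

Yes.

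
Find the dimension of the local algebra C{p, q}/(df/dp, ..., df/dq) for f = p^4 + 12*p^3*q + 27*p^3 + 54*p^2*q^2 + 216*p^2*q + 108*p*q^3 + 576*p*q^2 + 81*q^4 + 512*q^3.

The Hessian of f at 0 has rank 0. Corank 2; j^3 = (3*p + 8*q)^3 is a perfect cube, so E-series; the 4-jet and mu = 6 give E_6.

6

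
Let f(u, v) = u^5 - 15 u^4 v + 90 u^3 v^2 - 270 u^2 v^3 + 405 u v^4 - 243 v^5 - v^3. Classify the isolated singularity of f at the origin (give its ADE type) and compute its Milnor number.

The Hessian of f at 0 has rank 0. Corank 2; j^3 = -v^3 is a perfect cube, so E-series; the 5-jet and mu = 8 give E_8.

Type E8, Milnor number mu = 8.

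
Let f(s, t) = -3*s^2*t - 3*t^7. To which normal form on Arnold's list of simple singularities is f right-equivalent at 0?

D_{8}

The Hessian of f at 0 is [[0, 0], [0, 0]] with rank 0, so corank 2. A Groebner basis of the Jacobian ideal J(f) in C{s,t} is {s^2/7 + t^6, s^3, s*t}; counting standard monomials gives mu = 8. Corank 2; j^3 = -3*s^2*t has shape L^2 M (L != M), so D-series; mu = 8 gives D_8.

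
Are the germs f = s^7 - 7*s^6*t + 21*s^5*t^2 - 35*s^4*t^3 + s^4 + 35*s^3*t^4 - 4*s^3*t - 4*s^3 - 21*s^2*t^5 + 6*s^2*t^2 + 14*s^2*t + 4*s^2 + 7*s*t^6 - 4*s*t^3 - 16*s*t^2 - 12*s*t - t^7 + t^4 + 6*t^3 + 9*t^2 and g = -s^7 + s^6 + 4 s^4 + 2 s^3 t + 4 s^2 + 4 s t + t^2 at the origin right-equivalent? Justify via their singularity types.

Yes.

The Hessian of f at 0 has rank 1. Corank 1: A-series; mu = 6 gives A_6. The Hessian of g at 0 has rank 1. Corank 1: A-series; mu = 6 gives A_6. Both have type A_6, hence right-equivalent.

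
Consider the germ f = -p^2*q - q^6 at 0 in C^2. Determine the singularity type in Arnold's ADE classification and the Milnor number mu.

Type D7, Milnor number mu = 7.

The Hessian of f at 0 has rank 0. Corank 2; j^3 = -p^2*q has shape L^2 M (L != M), so D-series; mu = 7 gives D_7.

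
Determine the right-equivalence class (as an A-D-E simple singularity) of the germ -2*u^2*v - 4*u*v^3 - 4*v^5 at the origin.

D_{6}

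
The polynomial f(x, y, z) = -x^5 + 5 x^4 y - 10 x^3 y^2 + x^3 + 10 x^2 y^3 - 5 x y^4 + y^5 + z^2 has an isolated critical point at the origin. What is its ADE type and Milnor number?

Type E8, Milnor number mu = 8.

The Hessian of f at 0 is [[0, 0, 0], [0, 0, 0], [0, 0, 2]] with rank 1, so corank 2. A Groebner basis of the Jacobian ideal J(f) in C{x,y,z} is {y^5, x*y^3 - y^4/4, x^2, z}; counting standard monomials gives mu = 8. Corank 2; j^3 = x^3 is a perfect cube, so E-series; the 5-jet and mu = 8 give E_8.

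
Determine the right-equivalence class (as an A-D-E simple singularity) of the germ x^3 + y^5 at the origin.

E8

The Hessian of f at 0 has rank 0. Corank 2; j^3 = x^3 is a perfect cube, so E-series; the 5-jet and mu = 8 give E_8.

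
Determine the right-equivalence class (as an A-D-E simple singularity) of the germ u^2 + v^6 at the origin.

The Hessian of f at 0 has rank 1. Corank 1: A-series; mu = 5 gives A_5.

A5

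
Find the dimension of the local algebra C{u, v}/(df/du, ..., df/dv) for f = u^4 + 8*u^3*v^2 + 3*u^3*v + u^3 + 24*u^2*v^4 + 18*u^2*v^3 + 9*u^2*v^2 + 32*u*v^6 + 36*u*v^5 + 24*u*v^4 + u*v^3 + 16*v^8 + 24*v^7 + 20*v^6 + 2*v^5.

7

The Hessian of f at 0 is [[0, 0], [0, 0]] with rank 0, so corank 2. A Groebner basis of the Jacobian ideal J(f) in C{u,v} is {-u^2 + v^4 - v^3/3, u^3, u^2*v + u^2/3 + v^3/9, 4*u^2/3 + u*v^2 + 4*v^3/9}; counting standard monomials gives mu = 7. Corank 2; j^3 = u^3 is a perfect cube, so E-series; the 4-jet and mu = 7 give E_7.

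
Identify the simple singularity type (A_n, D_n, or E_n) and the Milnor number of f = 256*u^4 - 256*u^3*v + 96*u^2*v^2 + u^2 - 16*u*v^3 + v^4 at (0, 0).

The Hessian of f at 0 is [[2, 0], [0, 0]] with rank 1, so corank 1. A Groebner basis of the Jacobian ideal J(f) in C{u,v} is {v^3, u}; counting standard monomials gives mu = 3. Corank 1: A-series; mu = 3 gives A_3.

Type A_3, Milnor number mu = 3.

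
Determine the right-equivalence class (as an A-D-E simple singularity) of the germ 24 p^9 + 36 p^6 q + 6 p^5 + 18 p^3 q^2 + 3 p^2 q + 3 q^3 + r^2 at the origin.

D_{4}

The Hessian of f at 0 has rank 1. Corank 2; j^3 = 3*q*(p^2 + q^2) splits into three distinct lines over C (the quadratic factor has nonzero discriminant), so D_4.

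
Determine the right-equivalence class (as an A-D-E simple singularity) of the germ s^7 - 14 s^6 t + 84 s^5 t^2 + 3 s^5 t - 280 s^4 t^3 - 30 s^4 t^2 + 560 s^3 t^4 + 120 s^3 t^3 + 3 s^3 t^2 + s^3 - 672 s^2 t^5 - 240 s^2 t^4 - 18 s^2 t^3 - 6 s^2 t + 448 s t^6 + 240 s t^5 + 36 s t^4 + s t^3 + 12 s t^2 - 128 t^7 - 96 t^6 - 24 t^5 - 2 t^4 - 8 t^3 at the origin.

The Hessian of f at 0 is [[0, 0], [0, 0]] with rank 0, so corank 2. A Groebner basis of the Jacobian ideal J(f) in C{s,t} is {s^3 - 6*s^2*t - 48*s^2 + 192*s*t - 192*t^2, 6*s^2 + s*t^2 - 24*s*t + 24*t^2, 3*s^2 - 12*s*t + t^3 + 12*t^2}; counting standard monomials gives mu = 7. Corank 2; j^3 = (s - 2*t)^3 is a perfect cube, so E-series; the 4-jet and mu = 7 give E_7.

E_7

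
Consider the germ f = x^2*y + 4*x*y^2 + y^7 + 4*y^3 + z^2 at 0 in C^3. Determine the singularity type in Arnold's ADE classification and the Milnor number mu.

Type D_{8}, Milnor number mu = 8.

The Hessian of f at 0 is [[0, 0, 0], [0, 0, 0], [0, 0, 2]] with rank 1, so corank 2. A Groebner basis of the Jacobian ideal J(f) in C{x,y,z} is {x^2/7 + y^6 - 4*y^2/7, x^3 + 8*y^3, x*y + 2*y^2, z}; counting standard monomials gives mu = 8. Corank 2; j^3 = y*(x + 2*y)^2 has shape L^2 M (L != M), so D-series; mu = 8 gives D_8.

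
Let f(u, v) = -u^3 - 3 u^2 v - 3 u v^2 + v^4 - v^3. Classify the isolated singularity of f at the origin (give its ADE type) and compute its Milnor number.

The Hessian of f at 0 is [[0, 0], [0, 0]] with rank 0, so corank 2. A Groebner basis of the Jacobian ideal J(f) in C{u,v} is {v^3, u^2 + 2*u*v + v^2}; counting standard monomials gives mu = 6. Corank 2; j^3 = -(u + v)^3 is a perfect cube, so E-series; the 4-jet and mu = 6 give E_6.

Type E_{6}, Milnor number mu = 6.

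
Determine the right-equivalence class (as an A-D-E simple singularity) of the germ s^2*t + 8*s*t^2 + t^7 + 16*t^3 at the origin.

D_8

The Hessian of f at 0 has rank 0. Corank 2; j^3 = t*(s + 4*t)^2 has shape L^2 M (L != M), so D-series; mu = 8 gives D_8.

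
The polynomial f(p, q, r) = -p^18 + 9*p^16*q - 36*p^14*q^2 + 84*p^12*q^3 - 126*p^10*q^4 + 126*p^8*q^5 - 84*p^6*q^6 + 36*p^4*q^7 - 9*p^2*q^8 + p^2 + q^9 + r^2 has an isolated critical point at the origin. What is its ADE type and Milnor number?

Type A_{8}, Milnor number mu = 8.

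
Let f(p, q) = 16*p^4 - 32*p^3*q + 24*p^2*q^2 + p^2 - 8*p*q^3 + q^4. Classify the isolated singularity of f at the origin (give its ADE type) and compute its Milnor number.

Type A_{3}, Milnor number mu = 3.

The Hessian of f at 0 is [[2, 0], [0, 0]] with rank 1, so corank 1. A Groebner basis of the Jacobian ideal J(f) in C{p,q} is {q^3, p}; counting standard monomials gives mu = 3. Corank 1: A-series; mu = 3 gives A_3.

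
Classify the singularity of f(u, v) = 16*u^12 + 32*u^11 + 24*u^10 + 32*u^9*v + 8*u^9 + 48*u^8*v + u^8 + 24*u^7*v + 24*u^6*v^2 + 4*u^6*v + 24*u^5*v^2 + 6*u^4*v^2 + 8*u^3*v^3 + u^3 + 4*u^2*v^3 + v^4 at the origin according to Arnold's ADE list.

E_{6}

The Hessian of f at 0 is [[0, 0], [0, 0]] with rank 0, so corank 2. A Groebner basis of the Jacobian ideal J(f) in C{u,v} is {v^3, u^2}; counting standard monomials gives mu = 6. Corank 2; j^3 = u^3 is a perfect cube, so E-series; the 4-jet and mu = 6 give E_6.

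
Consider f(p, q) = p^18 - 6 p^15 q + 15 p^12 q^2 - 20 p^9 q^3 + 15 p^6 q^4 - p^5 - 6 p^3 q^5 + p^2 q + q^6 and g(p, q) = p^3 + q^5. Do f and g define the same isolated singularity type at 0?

The Hessian of f at 0 is [[0, 0], [0, 0]] with rank 0, so corank 2. A Groebner basis of the Jacobian ideal J(f) in C{p,q} is {p^2/6 + q^5, p^3, p*q}; counting standard monomials gives mu = 7. Corank 2; j^3 = p^2*q has shape L^2 M (L != M), so D-series; mu = 7 gives D_7. The Hessian of g at 0 is [[0, 0], [0, 0]] with rank 0, so corank 2. A Groebner basis of the Jacobian ideal J(g) in C{p,q} is {q^4, p^2}; counting standard monomials gives mu = 8. Corank 2; j^3 = p^3 is a perfect cube, so E-series; the 5-jet and mu = 8 give E_8. f is D_7 but g is E_8, hence not right-equivalent.

No.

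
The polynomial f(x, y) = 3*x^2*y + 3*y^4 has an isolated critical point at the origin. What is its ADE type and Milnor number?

Type D_5, Milnor number mu = 5.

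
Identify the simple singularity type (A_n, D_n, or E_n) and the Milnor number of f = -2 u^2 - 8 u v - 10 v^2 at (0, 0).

Type A_1, Milnor number mu = 1.

The Hessian of f at 0 has rank 2. Corank 0: nondegenerate Morse point, so A_1.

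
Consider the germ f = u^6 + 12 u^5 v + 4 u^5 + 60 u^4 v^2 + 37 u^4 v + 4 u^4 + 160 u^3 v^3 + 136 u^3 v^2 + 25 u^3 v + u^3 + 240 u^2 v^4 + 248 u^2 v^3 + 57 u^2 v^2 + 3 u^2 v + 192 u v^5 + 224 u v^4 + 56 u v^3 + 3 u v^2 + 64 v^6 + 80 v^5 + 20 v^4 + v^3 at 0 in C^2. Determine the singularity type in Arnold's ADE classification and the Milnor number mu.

The Hessian of f at 0 has rank 0. Corank 2; j^3 = (u + v)^3 is a perfect cube, so E-series; the 4-jet and mu = 7 give E_7.

Type E7, Milnor number mu = 7.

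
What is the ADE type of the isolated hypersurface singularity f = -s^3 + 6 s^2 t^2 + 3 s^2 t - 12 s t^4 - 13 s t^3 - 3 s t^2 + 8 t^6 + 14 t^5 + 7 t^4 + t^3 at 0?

The Hessian of f at 0 has rank 0. Corank 2; j^3 = -(s - t)^3 is a perfect cube, so E-series; the 4-jet and mu = 7 give E_7.

E_{7}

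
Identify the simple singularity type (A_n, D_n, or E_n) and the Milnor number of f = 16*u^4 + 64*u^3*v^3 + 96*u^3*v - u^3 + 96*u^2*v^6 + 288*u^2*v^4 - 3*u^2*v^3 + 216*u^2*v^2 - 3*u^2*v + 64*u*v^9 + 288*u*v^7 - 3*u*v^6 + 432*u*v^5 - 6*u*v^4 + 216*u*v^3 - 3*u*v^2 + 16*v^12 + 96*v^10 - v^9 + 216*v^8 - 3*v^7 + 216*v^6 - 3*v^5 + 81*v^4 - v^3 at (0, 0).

The Hessian of f at 0 is [[0, 0], [0, 0]] with rank 0, so corank 2. A Groebner basis of the Jacobian ideal J(f) in C{u,v} is {v^4, u*v^2 + 7*v^3/6, u^2 + 2*u*v + v^2}; counting standard monomials gives mu = 6. Corank 2; j^3 = -(u + v)^3 is a perfect cube, so E-series; the 4-jet and mu = 6 give E_6.

Type E_6, Milnor number mu = 6.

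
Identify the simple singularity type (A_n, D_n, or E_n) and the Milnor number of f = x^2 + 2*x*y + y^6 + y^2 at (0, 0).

The Hessian of f at 0 has rank 1. Corank 1: A-series; mu = 5 gives A_5.

Type A_{5}, Milnor number mu = 5.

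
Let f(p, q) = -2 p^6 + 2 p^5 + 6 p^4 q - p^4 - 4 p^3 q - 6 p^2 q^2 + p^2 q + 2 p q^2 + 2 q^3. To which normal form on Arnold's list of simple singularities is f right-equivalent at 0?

The Hessian of f at 0 has rank 0. Corank 2; j^3 = q*(p^2 + 2*p*q + 2*q^2) splits into three distinct lines over C (the quadratic factor has nonzero discriminant), so D_4.

D_{4}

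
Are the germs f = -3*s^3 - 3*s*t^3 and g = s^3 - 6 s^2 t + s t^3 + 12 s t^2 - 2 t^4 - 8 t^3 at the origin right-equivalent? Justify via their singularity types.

Yes.

The Hessian of f at 0 is [[0, 0], [0, 0]] with rank 0, so corank 2. A Groebner basis of the Jacobian ideal J(f) in C{s,t} is {s^3, s*t^2, 3*s^2 + t^3}; counting standard monomials gives mu = 7. Corank 2; j^3 = -3*s^3 is a perfect cube, so E-series; the 4-jet and mu = 7 give E_7. The Hessian of g at 0 is [[0, 0], [0, 0]] with rank 0, so corank 2. A Groebner basis of the Jacobian ideal J(g) in C{s,t} is {s^3 - 6*s^2*t - 48*s^2 + 192*s*t - 192*t^2, 6*s^2 + s*t^2 - 24*s*t + 24*t^2, 3*s^2 - 12*s*t + t^3 + 12*t^2}; counting standard monomials gives mu = 7. Corank 2; j^3 = (s - 2*t)^3 is a perfect cube, so E-series; the 4-jet and mu = 7 give E_7. Both have type E_7, hence right-equivalent.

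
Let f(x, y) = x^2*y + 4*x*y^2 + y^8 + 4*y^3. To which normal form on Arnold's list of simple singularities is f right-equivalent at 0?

D_{9}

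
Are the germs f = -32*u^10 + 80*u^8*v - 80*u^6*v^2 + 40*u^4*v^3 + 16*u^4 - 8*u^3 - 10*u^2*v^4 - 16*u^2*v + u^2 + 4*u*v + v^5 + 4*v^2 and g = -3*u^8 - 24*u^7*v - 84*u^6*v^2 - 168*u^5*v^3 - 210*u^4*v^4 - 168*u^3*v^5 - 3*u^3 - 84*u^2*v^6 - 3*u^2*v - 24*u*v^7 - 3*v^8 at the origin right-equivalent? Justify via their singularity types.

The Hessian of f at 0 is [[2, 4], [4, 8]] with rank 1, so corank 1. A Groebner basis of the Jacobian ideal J(f) in C{u,v} is {u/256 + v^3 - v^2/16 + v/128, u^2 - u/4 - v/2, u*v + u/16 + v^2 + v/8}; counting standard monomials gives mu = 4. Corank 1: A-series; mu = 4 gives A_4. The Hessian of g at 0 is [[0, 0], [0, 0]] with rank 0, so corank 2. A Groebner basis of the Jacobian ideal J(g) in C{u,v} is {-u*v/8 + v^7, u*v^2, u^2 + u*v}; counting standard monomials gives mu = 9. Corank 2; j^3 = -3*u^2*(u + v) has shape L^2 M (L != M), so D-series; mu = 9 gives D_9. f is A_4 but g is D_9, hence not right-equivalent.

No.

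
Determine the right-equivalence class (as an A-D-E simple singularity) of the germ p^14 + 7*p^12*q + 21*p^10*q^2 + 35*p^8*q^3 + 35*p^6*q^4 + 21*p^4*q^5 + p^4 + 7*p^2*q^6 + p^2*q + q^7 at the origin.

D8

The Hessian of f at 0 has rank 0. Corank 2; j^3 = p^2*q has shape L^2 M (L != M), so D-series; mu = 8 gives D_8.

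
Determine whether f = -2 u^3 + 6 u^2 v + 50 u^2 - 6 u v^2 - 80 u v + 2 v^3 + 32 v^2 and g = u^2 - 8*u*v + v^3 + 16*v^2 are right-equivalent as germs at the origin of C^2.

The Hessian of f at 0 is [[100, -80], [-80, 64]] with rank 1, so corank 1. A Groebner basis of the Jacobian ideal J(f) in C{u,v} is {v^2, u - 4*v/5}; counting standard monomials gives mu = 2. Corank 1: A-series; mu = 2 gives A_2. The Hessian of g at 0 is [[2, -8], [-8, 32]] with rank 1, so corank 1. A Groebner basis of the Jacobian ideal J(g) in C{u,v} is {v^2, u - 4*v}; counting standard monomials gives mu = 2. Corank 1: A-series; mu = 2 gives A_2. Both have type A_2, hence right-equivalent.

Yes.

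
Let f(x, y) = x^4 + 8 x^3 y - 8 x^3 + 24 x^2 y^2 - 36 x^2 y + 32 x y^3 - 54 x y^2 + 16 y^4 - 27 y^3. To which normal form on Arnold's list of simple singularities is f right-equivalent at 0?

The Hessian of f at 0 has rank 0. Corank 2; j^3 = -(2*x + 3*y)^3 is a perfect cube, so E-series; the 4-jet and mu = 6 give E_6.

E_{6}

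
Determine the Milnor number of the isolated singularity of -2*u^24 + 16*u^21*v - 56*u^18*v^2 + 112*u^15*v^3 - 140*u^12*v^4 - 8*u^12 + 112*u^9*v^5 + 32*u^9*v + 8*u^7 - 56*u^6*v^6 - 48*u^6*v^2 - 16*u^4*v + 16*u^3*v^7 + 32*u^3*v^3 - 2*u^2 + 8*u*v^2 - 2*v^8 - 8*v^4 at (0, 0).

7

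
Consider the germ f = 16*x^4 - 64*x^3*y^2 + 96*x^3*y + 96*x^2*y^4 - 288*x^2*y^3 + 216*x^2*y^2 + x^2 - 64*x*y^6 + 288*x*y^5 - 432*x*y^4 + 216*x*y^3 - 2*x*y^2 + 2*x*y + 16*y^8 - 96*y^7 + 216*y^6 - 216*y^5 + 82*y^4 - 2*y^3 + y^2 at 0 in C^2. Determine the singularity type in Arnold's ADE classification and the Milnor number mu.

Type A3, Milnor number mu = 3.

The Hessian of f at 0 is [[2, 2], [2, 2]] with rank 1, so corank 1. A Groebner basis of the Jacobian ideal J(f) in C{x,y} is {x^2 - x - y, x*y + x + y, -x + y^2 - y}; counting standard monomials gives mu = 3. Corank 1: A-series; mu = 3 gives A_3.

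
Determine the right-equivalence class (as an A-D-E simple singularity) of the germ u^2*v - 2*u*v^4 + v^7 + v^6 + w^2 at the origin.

The Hessian of f at 0 is [[0, 0, 0], [0, 0, 0], [0, 0, 2]] with rank 1, so corank 2. A Groebner basis of the Jacobian ideal J(f) in C{u,v,w} is {-u*v + v^4, u^3, u^2*v, u^2/6 + u*v^2, w}; counting standard monomials gives mu = 7. Corank 2; j^3 = u^2*v has shape L^2 M (L != M), so D-series; mu = 7 gives D_7.

D_{7}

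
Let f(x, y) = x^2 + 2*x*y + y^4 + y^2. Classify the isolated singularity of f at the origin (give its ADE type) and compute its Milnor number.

The Hessian of f at 0 is [[2, 2], [2, 2]] with rank 1, so corank 1. A Groebner basis of the Jacobian ideal J(f) in C{x,y} is {y^3, x + y}; counting standard monomials gives mu = 3. Corank 1: A-series; mu = 3 gives A_3.

Type A3, Milnor number mu = 3.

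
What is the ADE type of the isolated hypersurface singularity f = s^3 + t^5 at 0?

E_{8}

The Hessian of f at 0 is [[0, 0], [0, 0]] with rank 0, so corank 2. A Groebner basis of the Jacobian ideal J(f) in C{s,t} is {t^4, s^2}; counting standard monomials gives mu = 8. Corank 2; j^3 = s^3 is a perfect cube, so E-series; the 5-jet and mu = 8 give E_8.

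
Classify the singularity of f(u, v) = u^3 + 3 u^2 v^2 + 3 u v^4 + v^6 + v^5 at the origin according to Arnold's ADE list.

E8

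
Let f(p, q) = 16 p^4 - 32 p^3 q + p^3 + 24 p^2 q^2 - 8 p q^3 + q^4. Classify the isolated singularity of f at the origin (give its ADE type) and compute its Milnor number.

Type E6, Milnor number mu = 6.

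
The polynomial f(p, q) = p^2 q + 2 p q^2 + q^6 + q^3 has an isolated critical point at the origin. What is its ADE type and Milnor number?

The Hessian of f at 0 is [[0, 0], [0, 0]] with rank 0, so corank 2. A Groebner basis of the Jacobian ideal J(f) in C{p,q} is {p^2/6 + q^5 - q^2/6, p^3 + q^3, p*q + q^2}; counting standard monomials gives mu = 7. Corank 2; j^3 = q*(p + q)^2 has shape L^2 M (L != M), so D-series; mu = 7 gives D_7.

Type D_{7}, Milnor number mu = 7.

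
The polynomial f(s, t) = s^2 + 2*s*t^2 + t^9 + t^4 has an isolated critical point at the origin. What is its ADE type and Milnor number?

Type A_{8}, Milnor number mu = 8.

The Hessian of f at 0 has rank 1. Corank 1: A-series; mu = 8 gives A_8.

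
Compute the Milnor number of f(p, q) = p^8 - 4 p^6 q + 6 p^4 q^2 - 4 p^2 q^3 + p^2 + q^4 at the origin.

The Hessian of f at 0 has rank 1. Corank 1: A-series; mu = 3 gives A_3.

3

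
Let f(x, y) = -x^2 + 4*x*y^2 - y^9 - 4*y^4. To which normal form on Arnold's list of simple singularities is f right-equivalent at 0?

A_8

The Hessian of f at 0 is [[-2, 0], [0, 0]] with rank 1, so corank 1. A Groebner basis of the Jacobian ideal J(f) in C{x,y} is {x^4, -x/2 + y^2}; counting standard monomials gives mu = 8. Corank 1: A-series; mu = 8 gives A_8.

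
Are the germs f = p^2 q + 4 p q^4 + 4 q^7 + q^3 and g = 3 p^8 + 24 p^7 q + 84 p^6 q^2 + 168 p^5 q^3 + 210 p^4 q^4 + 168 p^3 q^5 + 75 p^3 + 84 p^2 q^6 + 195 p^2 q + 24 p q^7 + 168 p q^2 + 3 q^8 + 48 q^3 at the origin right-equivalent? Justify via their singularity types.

No.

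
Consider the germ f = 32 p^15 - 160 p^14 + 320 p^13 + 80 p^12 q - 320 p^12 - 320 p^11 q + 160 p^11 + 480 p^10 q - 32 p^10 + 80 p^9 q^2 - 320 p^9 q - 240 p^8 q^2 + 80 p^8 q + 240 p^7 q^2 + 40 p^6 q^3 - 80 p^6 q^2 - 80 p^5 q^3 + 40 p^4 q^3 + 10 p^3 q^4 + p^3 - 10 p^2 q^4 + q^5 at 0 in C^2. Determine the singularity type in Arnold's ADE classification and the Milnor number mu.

Type E_{8}, Milnor number mu = 8.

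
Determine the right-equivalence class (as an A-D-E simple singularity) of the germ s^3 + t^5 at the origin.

The Hessian of f at 0 is [[0, 0], [0, 0]] with rank 0, so corank 2. A Groebner basis of the Jacobian ideal J(f) in C{s,t} is {t^4, s^2}; counting standard monomials gives mu = 8. Corank 2; j^3 = s^3 is a perfect cube, so E-series; the 5-jet and mu = 8 give E_8.

E_8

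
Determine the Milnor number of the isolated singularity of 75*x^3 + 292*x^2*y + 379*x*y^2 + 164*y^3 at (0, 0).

4

The Hessian of f at 0 is [[0, 0], [0, 0]] with rank 0, so corank 2. A Groebner basis of the Jacobian ideal J(f) in C{x,y} is {y^3, x^2 - 23*y^2/11, x*y + 16*y^2/11}; counting standard monomials gives mu = 4. Corank 2; j^3 = (3*x + 4*y)*(25*x^2 + 64*x*y + 41*y^2) splits into three distinct lines over C (the quadratic factor has nonzero discriminant), so D_4.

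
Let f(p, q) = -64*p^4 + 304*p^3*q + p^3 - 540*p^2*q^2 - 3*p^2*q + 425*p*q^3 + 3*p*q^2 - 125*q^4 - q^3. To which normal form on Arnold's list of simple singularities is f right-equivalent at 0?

E7

The Hessian of f at 0 is [[0, 0], [0, 0]] with rank 0, so corank 2. A Groebner basis of the Jacobian ideal J(f) in C{p,q} is {3*p^2/16 - 3*p*q/8 + q^4 + q^3/16 + 3*q^2/16, p^3 - 27*p^2/16 + 27*p*q/8 - 25*q^3/16 - 27*q^2/16, p^2*q - 17*p^2/16 + 17*p*q/8 - 65*q^3/48 - 17*q^2/16, -p^2/2 + p*q^2 + p*q - 7*q^3/6 - q^2/2}; counting standard monomials gives mu = 7. Corank 2; j^3 = (p - q)^3 is a perfect cube, so E-series; the 4-jet and mu = 7 give E_7.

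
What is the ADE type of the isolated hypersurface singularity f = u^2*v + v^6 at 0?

D_{7}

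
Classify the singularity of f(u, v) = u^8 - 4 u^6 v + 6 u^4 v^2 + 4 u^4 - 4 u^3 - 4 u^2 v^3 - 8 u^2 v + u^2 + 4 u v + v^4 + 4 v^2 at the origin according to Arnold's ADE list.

A3

The Hessian of f at 0 is [[2, 4], [4, 8]] with rank 1, so corank 1. A Groebner basis of the Jacobian ideal J(f) in C{u,v} is {u^2 - u/2 - v, u*v + u/4 + v/2, -u/8 + v^2 - v/4}; counting standard monomials gives mu = 3. Corank 1: A-series; mu = 3 gives A_3.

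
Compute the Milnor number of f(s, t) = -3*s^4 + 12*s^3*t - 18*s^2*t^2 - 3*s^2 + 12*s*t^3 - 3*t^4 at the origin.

The Hessian of f at 0 has rank 1. Corank 1: A-series; mu = 3 gives A_3.

3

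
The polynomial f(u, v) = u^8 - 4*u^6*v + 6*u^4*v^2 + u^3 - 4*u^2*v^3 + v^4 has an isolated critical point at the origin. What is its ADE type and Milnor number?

Type E_6, Milnor number mu = 6.

The Hessian of f at 0 is [[0, 0], [0, 0]] with rank 0, so corank 2. A Groebner basis of the Jacobian ideal J(f) in C{u,v} is {v^3, u^2}; counting standard monomials gives mu = 6. Corank 2; j^3 = u^3 is a perfect cube, so E-series; the 4-jet and mu = 6 give E_6.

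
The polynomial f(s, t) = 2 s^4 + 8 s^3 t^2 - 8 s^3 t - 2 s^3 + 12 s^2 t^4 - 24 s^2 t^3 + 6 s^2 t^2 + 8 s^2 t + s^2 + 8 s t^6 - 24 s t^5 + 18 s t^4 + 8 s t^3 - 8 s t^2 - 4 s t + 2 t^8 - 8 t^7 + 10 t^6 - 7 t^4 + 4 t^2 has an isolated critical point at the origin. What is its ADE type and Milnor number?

Type A3, Milnor number mu = 3.

The Hessian of f at 0 has rank 1. Corank 1: A-series; mu = 3 gives A_3.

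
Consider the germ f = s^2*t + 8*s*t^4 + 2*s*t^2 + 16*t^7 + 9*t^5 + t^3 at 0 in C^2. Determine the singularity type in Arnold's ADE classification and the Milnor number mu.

The Hessian of f at 0 has rank 0. Corank 2; j^3 = t*(s + t)^2 has shape L^2 M (L != M), so D-series; mu = 6 gives D_6.

Type D6, Milnor number mu = 6.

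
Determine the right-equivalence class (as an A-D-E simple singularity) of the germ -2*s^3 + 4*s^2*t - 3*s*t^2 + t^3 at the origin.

D_{4}

The Hessian of f at 0 has rank 0. Corank 2; j^3 = -(s - t)*(2*s^2 - 2*s*t + t^2) splits into three distinct lines over C (the quadratic factor has nonzero discriminant), so D_4.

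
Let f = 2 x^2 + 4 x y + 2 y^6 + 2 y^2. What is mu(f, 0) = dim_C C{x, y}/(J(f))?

5

The Hessian of f at 0 has rank 1. Corank 1: A-series; mu = 5 gives A_5.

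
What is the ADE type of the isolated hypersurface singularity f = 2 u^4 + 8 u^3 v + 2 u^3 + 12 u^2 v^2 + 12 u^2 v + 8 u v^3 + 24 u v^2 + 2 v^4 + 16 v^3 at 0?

The Hessian of f at 0 is [[0, 0], [0, 0]] with rank 0, so corank 2. A Groebner basis of the Jacobian ideal J(f) in C{u,v} is {v^4, u*v^2 + 5*v^3/3, u^2 + 4*u*v + 4*v^2}; counting standard monomials gives mu = 6. Corank 2; j^3 = 2*(u + 2*v)^3 is a perfect cube, so E-series; the 4-jet and mu = 6 give E_6.

E6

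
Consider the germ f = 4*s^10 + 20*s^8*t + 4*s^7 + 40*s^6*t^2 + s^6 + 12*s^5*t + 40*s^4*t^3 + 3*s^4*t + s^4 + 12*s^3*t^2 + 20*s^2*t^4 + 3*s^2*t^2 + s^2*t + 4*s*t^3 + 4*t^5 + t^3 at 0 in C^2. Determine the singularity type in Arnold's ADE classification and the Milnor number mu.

Type D_4, Milnor number mu = 4.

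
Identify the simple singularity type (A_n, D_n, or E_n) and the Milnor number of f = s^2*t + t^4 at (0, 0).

The Hessian of f at 0 is [[0, 0], [0, 0]] with rank 0, so corank 2. A Groebner basis of the Jacobian ideal J(f) in C{s,t} is {s^3, s^2/4 + t^3, s*t}; counting standard monomials gives mu = 5. Corank 2; j^3 = s^2*t has shape L^2 M (L != M), so D-series; mu = 5 gives D_5.

Type D_5, Milnor number mu = 5.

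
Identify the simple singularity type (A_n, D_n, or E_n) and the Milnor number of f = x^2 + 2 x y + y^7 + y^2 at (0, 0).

Type A6, Milnor number mu = 6.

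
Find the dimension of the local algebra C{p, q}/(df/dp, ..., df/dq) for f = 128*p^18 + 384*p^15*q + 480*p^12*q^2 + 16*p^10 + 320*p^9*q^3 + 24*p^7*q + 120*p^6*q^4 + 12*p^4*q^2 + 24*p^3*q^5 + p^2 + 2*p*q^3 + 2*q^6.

5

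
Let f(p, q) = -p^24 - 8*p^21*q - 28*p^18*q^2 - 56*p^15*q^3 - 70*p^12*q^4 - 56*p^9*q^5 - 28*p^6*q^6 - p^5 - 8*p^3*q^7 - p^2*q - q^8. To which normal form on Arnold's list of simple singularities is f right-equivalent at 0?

The Hessian of f at 0 is [[0, 0], [0, 0]] with rank 0, so corank 2. A Groebner basis of the Jacobian ideal J(f) in C{p,q} is {p^2/8 + q^7, p^3, p*q}; counting standard monomials gives mu = 9. Corank 2; j^3 = -p^2*q has shape L^2 M (L != M), so D-series; mu = 9 gives D_9.

D_9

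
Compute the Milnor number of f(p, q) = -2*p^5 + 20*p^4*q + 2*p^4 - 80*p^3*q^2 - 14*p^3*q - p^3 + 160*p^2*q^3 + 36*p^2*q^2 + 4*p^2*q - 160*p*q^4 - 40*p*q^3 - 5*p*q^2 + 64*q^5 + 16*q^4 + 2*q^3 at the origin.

6

The Hessian of f at 0 is [[0, 0], [0, 0]] with rank 0, so corank 2. A Groebner basis of the Jacobian ideal J(f) in C{p,q} is {p^3 + 5*p^2/2 - 6*p*q + 7*q^2/2, p^2*q + 9*p^2/4 - 11*p*q/2 + 13*q^2/4, 2*p^2 + p*q^2 - 5*p*q + 3*q^2, 7*p^2/4 - 9*p*q/2 + q^3 + 11*q^2/4}; counting standard monomials gives mu = 6. Corank 2; j^3 = -(p - 2*q)*(p - q)^2 has shape L^2 M (L != M), so D-series; mu = 6 gives D_6.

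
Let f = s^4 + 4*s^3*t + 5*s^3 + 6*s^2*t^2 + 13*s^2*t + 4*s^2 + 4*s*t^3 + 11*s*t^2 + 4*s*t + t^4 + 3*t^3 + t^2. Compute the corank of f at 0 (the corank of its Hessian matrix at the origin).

Hessian at 0 has rank 1.

1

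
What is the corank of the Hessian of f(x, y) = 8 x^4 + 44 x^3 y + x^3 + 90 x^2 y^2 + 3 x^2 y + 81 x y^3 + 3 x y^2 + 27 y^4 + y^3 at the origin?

2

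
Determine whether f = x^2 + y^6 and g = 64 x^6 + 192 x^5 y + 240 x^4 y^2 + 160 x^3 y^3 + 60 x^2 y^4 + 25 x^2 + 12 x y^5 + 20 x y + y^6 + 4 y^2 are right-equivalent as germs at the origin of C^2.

Yes.

The Hessian of f at 0 is [[2, 0], [0, 0]] with rank 1, so corank 1. A Groebner basis of the Jacobian ideal J(f) in C{x,y} is {y^5, x}; counting standard monomials gives mu = 5. Corank 1: A-series; mu = 5 gives A_5. The Hessian of g at 0 is [[50, 20], [20, 8]] with rank 1, so corank 1. A Groebner basis of the Jacobian ideal J(g) in C{x,y} is {y^5, x + 2*y/5}; counting standard monomials gives mu = 5. Corank 1: A-series; mu = 5 gives A_5. Both have type A_5, hence right-equivalent.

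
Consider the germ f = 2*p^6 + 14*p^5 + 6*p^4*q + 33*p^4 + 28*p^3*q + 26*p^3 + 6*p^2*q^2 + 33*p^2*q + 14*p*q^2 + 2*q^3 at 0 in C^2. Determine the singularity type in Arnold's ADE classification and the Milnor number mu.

The Hessian of f at 0 has rank 0. Corank 2; j^3 = (2*p + q)*(13*p^2 + 10*p*q + 2*q^2) splits into three distinct lines over C (the quadratic factor has nonzero discriminant), so D_4.

Type D_4, Milnor number mu = 4.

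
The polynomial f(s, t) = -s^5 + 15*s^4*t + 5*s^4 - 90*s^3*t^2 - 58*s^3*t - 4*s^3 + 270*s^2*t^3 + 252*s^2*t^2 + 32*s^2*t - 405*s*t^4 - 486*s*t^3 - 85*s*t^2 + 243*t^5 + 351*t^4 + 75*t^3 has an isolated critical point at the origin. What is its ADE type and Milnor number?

The Hessian of f at 0 has rank 0. Corank 2; j^3 = -(s - 3*t)*(2*s - 5*t)^2 has shape L^2 M (L != M), so D-series; mu = 5 gives D_5.

Type D_{5}, Milnor number mu = 5.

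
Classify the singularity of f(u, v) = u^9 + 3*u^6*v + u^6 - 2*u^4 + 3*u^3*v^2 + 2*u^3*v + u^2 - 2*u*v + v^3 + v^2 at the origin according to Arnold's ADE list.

A2

The Hessian of f at 0 has rank 1. Corank 1: A-series; mu = 2 gives A_2.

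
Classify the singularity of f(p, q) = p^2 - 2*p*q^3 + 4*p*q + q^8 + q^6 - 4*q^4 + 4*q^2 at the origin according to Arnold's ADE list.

The Hessian of f at 0 has rank 1. Corank 1: A-series; mu = 7 gives A_7.

A7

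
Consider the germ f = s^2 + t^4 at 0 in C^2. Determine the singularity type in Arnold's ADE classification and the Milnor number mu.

The Hessian of f at 0 is [[2, 0], [0, 0]] with rank 1, so corank 1. A Groebner basis of the Jacobian ideal J(f) in C{s,t} is {t^3, s}; counting standard monomials gives mu = 3. Corank 1: A-series; mu = 3 gives A_3.

Type A3, Milnor number mu = 3.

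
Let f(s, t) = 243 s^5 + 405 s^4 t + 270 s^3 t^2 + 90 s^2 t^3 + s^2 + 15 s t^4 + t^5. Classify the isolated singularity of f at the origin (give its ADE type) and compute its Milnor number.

Type A_{4}, Milnor number mu = 4.

The Hessian of f at 0 is [[2, 0], [0, 0]] with rank 1, so corank 1. A Groebner basis of the Jacobian ideal J(f) in C{s,t} is {t^4, s}; counting standard monomials gives mu = 4. Corank 1: A-series; mu = 4 gives A_4.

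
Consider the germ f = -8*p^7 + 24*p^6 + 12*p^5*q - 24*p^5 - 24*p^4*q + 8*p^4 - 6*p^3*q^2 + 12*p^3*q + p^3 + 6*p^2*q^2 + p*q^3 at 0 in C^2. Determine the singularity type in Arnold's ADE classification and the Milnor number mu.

The Hessian of f at 0 is [[0, 0], [0, 0]] with rank 0, so corank 2. A Groebner basis of the Jacobian ideal J(f) in C{p,q} is {3*p^2/4 + q^4 + q^3/4, p^3, p^2*q - p^2/4 - q^3/12, p^2 + p*q^2 + q^3/3}; counting standard monomials gives mu = 7. Corank 2; j^3 = p^3 is a perfect cube, so E-series; the 4-jet and mu = 7 give E_7.

Type E_7, Milnor number mu = 7.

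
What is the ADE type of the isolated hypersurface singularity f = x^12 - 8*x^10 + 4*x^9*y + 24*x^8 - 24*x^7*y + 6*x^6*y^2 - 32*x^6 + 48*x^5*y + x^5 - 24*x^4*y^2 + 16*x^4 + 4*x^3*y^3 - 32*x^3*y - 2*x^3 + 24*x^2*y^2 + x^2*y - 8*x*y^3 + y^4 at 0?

D5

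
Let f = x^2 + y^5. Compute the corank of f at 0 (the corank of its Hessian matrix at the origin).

Hessian at 0 has rank 1.

1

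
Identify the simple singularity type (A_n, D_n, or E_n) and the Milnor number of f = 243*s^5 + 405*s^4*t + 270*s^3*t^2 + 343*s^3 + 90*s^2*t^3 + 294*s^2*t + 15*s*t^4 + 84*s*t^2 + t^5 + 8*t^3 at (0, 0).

Type E_8, Milnor number mu = 8.

The Hessian of f at 0 has rank 0. Corank 2; j^3 = (7*s + 2*t)^3 is a perfect cube, so E-series; the 5-jet and mu = 8 give E_8.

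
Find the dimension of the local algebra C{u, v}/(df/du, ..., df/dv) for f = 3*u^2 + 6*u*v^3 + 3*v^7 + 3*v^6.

The Hessian of f at 0 has rank 1. Corank 1: A-series; mu = 6 gives A_6.

6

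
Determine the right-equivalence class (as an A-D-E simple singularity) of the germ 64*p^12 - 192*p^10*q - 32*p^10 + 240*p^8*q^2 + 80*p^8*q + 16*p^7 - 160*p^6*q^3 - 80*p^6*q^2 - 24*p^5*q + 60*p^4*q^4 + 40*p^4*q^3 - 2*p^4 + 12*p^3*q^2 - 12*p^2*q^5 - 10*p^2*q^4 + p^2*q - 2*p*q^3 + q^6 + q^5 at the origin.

D_{7}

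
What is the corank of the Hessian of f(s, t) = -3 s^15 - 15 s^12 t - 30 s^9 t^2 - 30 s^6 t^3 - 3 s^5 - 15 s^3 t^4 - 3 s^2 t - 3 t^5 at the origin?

2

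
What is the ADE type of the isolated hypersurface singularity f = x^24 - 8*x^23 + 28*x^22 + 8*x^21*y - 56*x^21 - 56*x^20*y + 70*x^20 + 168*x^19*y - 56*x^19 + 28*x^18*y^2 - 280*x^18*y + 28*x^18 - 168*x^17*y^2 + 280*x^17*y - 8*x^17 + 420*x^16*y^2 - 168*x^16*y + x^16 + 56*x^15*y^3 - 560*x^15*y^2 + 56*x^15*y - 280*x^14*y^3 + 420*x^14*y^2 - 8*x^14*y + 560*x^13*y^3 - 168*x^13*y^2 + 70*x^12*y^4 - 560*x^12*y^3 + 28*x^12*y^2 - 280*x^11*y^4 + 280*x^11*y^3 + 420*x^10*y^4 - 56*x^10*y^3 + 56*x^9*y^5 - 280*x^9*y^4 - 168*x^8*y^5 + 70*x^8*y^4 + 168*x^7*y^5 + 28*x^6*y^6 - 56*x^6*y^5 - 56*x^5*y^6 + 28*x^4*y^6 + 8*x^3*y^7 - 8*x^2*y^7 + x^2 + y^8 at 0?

A7

The Hessian of f at 0 has rank 1. Corank 1: A-series; mu = 7 gives A_7.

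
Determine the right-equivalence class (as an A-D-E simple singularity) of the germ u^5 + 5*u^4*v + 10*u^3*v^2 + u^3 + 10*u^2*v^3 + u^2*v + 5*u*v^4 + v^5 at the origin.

D_{6}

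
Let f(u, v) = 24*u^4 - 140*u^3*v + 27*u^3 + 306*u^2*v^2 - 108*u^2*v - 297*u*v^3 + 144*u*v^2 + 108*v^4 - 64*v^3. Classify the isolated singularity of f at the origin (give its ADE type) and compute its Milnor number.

Type E_7, Milnor number mu = 7.

The Hessian of f at 0 has rank 0. Corank 2; j^3 = (3*u - 4*v)^3 is a perfect cube, so E-series; the 4-jet and mu = 7 give E_7.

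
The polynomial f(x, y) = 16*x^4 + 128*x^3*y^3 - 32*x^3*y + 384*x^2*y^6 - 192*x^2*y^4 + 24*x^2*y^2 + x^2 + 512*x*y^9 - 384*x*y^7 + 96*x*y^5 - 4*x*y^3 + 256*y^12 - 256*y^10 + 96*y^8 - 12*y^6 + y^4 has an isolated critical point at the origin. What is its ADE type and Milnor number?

Type A_3, Milnor number mu = 3.

The Hessian of f at 0 is [[2, 0], [0, 0]] with rank 1, so corank 1. A Groebner basis of the Jacobian ideal J(f) in C{x,y} is {y^3, x}; counting standard monomials gives mu = 3. Corank 1: A-series; mu = 3 gives A_3.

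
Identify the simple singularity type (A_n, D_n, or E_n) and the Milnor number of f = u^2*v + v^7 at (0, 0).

Type D_{8}, Milnor number mu = 8.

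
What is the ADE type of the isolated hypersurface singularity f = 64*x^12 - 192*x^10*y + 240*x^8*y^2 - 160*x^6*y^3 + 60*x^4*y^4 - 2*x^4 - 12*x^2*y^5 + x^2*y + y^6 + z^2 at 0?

The Hessian of f at 0 has rank 1. Corank 2; j^3 = x^2*y has shape L^2 M (L != M), so D-series; mu = 7 gives D_7.

D_7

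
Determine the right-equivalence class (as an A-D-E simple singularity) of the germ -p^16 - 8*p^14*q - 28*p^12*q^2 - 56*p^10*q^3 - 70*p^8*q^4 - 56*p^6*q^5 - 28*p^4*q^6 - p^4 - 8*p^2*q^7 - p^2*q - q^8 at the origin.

D9

The Hessian of f at 0 has rank 0. Corank 2; j^3 = -p^2*q has shape L^2 M (L != M), so D-series; mu = 9 gives D_9.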